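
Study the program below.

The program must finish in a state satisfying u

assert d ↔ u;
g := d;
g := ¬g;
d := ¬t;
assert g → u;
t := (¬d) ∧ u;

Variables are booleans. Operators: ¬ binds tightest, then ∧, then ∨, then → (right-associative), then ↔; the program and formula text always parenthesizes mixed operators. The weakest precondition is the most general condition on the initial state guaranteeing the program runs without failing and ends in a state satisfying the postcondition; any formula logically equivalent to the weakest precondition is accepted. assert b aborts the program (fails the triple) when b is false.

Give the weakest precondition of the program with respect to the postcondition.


Working backward. After the program, u must hold.
Before t := (¬d) ∧ u: u
Before assert g → u: (g → u) ∧ u
Before d := ¬t: (g → u) ∧ u
Before g := ¬g: ((¬g) → u) ∧ u
Before g := d: ((¬d) → u) ∧ u
Before assert d ↔ u: (d ↔ u) ∧ ((¬d) → u) ∧ u
Answer: WP = (d ↔ u) ∧ ((¬d) → u) ∧ u


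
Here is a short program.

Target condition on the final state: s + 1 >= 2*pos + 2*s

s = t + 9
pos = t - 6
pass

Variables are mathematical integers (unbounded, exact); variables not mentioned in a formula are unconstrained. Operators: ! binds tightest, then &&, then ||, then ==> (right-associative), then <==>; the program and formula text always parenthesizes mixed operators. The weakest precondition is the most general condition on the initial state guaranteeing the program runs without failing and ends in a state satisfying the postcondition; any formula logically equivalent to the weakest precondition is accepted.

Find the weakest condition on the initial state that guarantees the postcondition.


Working backward. After the program, the postcondition s + 1 >= 2*pos + 2*s must hold; in canonical form it is 2*pos + s <= 1.
Before skip: 2*pos + s <= 1
Before pos := t - 6: s + 2*t <= 13
Before s := t + 9: 3*t <= 4
Answer: WP = 3*t <= 4


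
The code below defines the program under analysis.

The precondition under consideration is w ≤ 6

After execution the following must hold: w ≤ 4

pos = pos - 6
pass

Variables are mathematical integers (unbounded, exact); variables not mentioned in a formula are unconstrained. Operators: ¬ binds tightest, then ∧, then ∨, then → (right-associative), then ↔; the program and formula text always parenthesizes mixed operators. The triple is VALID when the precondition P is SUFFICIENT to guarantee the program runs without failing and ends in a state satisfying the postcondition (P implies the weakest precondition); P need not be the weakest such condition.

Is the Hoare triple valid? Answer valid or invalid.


Working backward. After the program, w ≤ 4 must hold.
Before skip: w ≤ 4
Before pos := pos - 6: w ≤ 4
The weakest precondition is w ≤ 4.
Check whether w ≤ 6 implies it.
Countermodel: at the initial state w = 5, the precondition holds but the weakest precondition fails.
Answer: invalid


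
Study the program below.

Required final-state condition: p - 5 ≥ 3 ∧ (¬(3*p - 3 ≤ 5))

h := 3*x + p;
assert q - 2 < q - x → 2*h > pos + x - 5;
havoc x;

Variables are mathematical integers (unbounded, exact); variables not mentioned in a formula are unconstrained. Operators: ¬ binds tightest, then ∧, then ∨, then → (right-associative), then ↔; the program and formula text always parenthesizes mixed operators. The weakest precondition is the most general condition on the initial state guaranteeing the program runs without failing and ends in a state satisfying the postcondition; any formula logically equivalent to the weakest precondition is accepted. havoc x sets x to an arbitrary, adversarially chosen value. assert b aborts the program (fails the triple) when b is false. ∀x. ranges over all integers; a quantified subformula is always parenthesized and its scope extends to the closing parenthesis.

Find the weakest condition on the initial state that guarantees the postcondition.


Working backward. After the program, the postcondition p - 5 ≥ 3 ∧ (¬(3*p - 3 ≤ 5)) must hold; in canonical form it is p ≥ 8 ∧ (¬(3*p ≤ 8)).
Before havoc x: p ≥ 8 ∧ (¬(3*p ≤ 8))
Before assert q - 2 < q - x → 2*h > pos + x - 5: (x < 2 → 2*h > pos + x - 5) ∧ p ≥ 8 ∧ (¬(3*p ≤ 8))
Before h := 3*x + p: (x < 2 → 2*p + 5*x > pos - 5) ∧ p ≥ 8 ∧ (¬(3*p ≤ 8))
Answer: WP = (x < 2 → 2*p + 5*x > pos - 5) ∧ p ≥ 8 ∧ (¬(3*p ≤ 8))


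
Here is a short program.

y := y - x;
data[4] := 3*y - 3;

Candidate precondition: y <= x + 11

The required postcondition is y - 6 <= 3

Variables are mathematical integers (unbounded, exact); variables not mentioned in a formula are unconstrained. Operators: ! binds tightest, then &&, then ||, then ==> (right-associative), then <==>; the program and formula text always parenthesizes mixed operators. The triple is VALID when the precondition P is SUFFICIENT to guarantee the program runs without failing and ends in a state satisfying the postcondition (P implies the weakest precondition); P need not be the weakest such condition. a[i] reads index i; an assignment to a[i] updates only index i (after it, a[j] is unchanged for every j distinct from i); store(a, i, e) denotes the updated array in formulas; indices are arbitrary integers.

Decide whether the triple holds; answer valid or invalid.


Working backward. After the program, the postcondition y - 6 <= 3 must hold; in canonical form it is y <= 9.
Before data[4] := 3*y - 3: y <= 9
Before y := y - x: y <= x + 9
The weakest precondition is y <= x + 9.
Check whether y <= x + 11 implies it.
Countermodel: at the initial state x = -10, y = 0, the precondition holds but the weakest precondition fails.
Answer: invalid


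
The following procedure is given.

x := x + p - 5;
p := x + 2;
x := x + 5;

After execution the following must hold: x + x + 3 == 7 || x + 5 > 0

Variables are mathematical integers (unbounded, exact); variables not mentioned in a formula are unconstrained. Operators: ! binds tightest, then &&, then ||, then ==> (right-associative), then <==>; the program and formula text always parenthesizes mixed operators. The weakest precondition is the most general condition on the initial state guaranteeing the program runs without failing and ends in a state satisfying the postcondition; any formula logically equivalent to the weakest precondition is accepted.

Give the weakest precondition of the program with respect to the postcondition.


Working backward. After the program, the postcondition x + x + 3 == 7 || x + 5 > 0 must hold; in canonical form it is 2*x == 4 || x > -5.
Before x := x + 5: 2*x == -6 || x > -10
Before p := x + 2: 2*x == -6 || x > -10
Before x := x + p - 5: 2*p + 2*x == 4 || p + x > -5
Answer: WP = 2*p + 2*x == 4 || p + x > -5


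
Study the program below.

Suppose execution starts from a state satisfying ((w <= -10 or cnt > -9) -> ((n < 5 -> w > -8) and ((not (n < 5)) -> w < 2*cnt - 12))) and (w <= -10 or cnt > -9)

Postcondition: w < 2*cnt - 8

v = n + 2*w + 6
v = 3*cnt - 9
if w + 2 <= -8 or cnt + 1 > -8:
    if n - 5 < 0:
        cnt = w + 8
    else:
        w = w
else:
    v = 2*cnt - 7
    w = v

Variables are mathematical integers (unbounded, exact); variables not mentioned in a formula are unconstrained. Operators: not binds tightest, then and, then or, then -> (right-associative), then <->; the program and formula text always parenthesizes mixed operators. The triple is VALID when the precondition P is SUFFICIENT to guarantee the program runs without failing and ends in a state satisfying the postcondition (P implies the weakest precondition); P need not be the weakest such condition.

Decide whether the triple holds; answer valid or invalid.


Working backward. After the program, w < 2*cnt - 8 must hold.
Then branch requires (n < 5 -> w > -8) and ((not (n < 5)) -> w < 2*cnt - 8); else branch requires false.
Before the if: ((w <= -10 or cnt > -9) -> ((n < 5 -> w > -8) and ((not (n < 5)) -> w < 2*cnt - 8))) and (w <= -10 or cnt > -9)
Before v := 3*cnt - 9: ((w <= -10 or cnt > -9) -> ((n < 5 -> w > -8) and ((not (n < 5)) -> w < 2*cnt - 8))) and (w <= -10 or cnt > -9)
Before v := n + 2*w + 6: ((w <= -10 or cnt > -9) -> ((n < 5 -> w > -8) and ((not (n < 5)) -> w < 2*cnt - 8))) and (w <= -10 or cnt > -9)
The weakest precondition is ((w <= -10 or cnt > -9) -> ((n < 5 -> w > -8) and ((not (n < 5)) -> w < 2*cnt - 8))) and (w <= -10 or cnt > -9).
Check whether ((w <= -10 or cnt > -9) -> ((n < 5 -> w > -8) and ((not (n < 5)) -> w < 2*cnt - 12))) and (w <= -10 or cnt > -9) implies it.
Every state satisfying the precondition satisfies the weakest precondition: the implication holds.
Answer: valid


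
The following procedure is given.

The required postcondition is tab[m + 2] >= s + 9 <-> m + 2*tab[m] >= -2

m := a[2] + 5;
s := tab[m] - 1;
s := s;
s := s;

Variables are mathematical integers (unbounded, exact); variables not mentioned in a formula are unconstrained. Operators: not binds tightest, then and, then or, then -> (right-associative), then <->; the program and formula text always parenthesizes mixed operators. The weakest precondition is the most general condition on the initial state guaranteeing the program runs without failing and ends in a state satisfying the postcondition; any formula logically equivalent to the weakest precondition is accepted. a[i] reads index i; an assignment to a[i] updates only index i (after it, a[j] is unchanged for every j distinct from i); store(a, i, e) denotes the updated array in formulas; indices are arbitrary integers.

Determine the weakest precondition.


Working backward. After the program, the postcondition tab[m + 2] >= s + 9 <-> m + 2*tab[m] >= -2 must hold; in canonical form it is tab[m + 2] >= s + 9 <-> 2*tab[m] + m >= -2.
Before s := s: tab[m + 2] >= s + 9 <-> 2*tab[m] + m >= -2
Before s := s: tab[m + 2] >= s + 9 <-> 2*tab[m] + m >= -2
Before s := tab[m] - 1: tab[m + 2] >= tab[m] + 8 <-> 2*tab[m] + m >= -2
Before m := a[2] + 5: tab[a[2] + 7] >= tab[a[2] + 5] + 8 <-> a[2] + 2*tab[a[2] + 5] >= -7
Answer: WP = tab[a[2] + 7] >= tab[a[2] + 5] + 8 <-> a[2] + 2*tab[a[2] + 5] >= -7


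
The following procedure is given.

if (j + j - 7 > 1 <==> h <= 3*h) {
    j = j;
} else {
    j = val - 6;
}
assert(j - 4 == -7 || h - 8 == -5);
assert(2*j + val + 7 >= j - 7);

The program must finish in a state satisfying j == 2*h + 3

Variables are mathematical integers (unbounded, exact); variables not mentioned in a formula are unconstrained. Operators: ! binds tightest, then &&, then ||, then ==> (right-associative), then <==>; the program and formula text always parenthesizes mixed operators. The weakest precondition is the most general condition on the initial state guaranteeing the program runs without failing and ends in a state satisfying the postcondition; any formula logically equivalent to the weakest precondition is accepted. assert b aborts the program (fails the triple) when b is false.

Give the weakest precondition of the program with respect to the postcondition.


Working backward. After the program, j == 2*h + 3 must hold.
Before assert 2*j + val + 7 >= j - 7: j + val >= -14 && j == 2*h + 3
Before assert j - 4 == -7 || h - 8 == -5: (j == -3 || h == 3) && j + val >= -14 && j == 2*h + 3
Then branch requires (j == -3 || h == 3) && j + val >= -14 && j == 2*h + 3; else branch requires (val == 3 || h == 3) && 2*val >= -8 && val == 2*h + 9.
Before the if: ((2*j > 8 <==> 2*h >= 0) ==> ((j == -3 || h == 3) && j + val >= -14 && j == 2*h + 3)) && ((!(2*j > 8 <==> 2*h >= 0)) ==> ((val == 3 || h == 3) && 2*val >= -8 && val == 2*h + 9))
Answer: WP = ((2*j > 8 <==> 2*h >= 0) ==> ((j == -3 || h == 3) && j + val >= -14 && j == 2*h + 3)) && ((!(2*j > 8 <==> 2*h >= 0)) ==> ((val == 3 || h == 3) && 2*val >= -8 && val == 2*h + 9))


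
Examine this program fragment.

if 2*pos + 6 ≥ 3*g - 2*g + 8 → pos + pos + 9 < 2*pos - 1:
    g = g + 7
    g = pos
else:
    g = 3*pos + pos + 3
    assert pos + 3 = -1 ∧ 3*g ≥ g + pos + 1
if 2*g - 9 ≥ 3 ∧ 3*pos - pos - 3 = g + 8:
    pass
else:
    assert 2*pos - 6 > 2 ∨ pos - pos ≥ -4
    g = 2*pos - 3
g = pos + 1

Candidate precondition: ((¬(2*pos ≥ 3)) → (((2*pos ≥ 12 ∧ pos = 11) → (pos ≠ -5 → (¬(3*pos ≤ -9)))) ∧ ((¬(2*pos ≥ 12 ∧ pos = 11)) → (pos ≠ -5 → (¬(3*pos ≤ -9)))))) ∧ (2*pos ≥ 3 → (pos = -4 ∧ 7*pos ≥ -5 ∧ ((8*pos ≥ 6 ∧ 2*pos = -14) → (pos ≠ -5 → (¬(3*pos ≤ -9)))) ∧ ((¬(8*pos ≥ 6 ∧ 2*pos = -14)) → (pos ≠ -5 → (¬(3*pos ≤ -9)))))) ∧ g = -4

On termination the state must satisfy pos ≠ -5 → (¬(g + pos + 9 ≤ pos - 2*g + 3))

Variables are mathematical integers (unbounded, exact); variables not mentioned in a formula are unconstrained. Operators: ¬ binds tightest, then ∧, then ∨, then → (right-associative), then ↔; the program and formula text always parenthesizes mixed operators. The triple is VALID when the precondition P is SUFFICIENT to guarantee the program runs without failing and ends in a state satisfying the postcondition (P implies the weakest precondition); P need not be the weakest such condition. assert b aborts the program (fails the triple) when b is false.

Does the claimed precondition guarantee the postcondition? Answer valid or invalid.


Working backward. After the program, the postcondition pos ≠ -5 → (¬(g + pos + 9 ≤ pos - 2*g + 3)) must hold; in canonical form it is pos ≠ -5 → (¬(3*g ≤ -6)).
Before g := pos + 1: pos ≠ -5 → (¬(3*pos ≤ -9))
Then branch requires pos ≠ -5 → (¬(3*pos ≤ -9)); else branch requires pos ≠ -5 → (¬(3*pos ≤ -9)).
Before the if: ((2*g ≥ 12 ∧ 2*pos = g + 11) → (pos ≠ -5 → (¬(3*pos ≤ -9)))) ∧ ((¬(2*g ≥ 12 ∧ 2*pos = g + 11)) → (pos ≠ -5 → (¬(3*pos ≤ -9))))
Then branch requires ((2*pos ≥ 12 ∧ pos = 11) → (pos ≠ -5 → (¬(3*pos ≤ -9)))) ∧ ((¬(2*pos ≥ 12 ∧ pos = 11)) → (pos ≠ -5 → (¬(3*pos ≤ -9)))); else branch requires pos = -4 ∧ 7*pos ≥ -5 ∧ ((8*pos ≥ 6 ∧ 2*pos = -14) → (pos ≠ -5 → (¬(3*pos ≤ -9)))) ∧ ((¬(8*pos ≥ 6 ∧ 2*pos = -14)) → (pos ≠ -5 → (¬(3*pos ≤ -9)))).
Before the if: ((¬(2*pos ≥ g + 2)) → (((2*pos ≥ 12 ∧ pos = 11) → (pos ≠ -5 → (¬(3*pos ≤ -9)))) ∧ ((¬(2*pos ≥ 12 ∧ pos = 11)) → (pos ≠ -5 → (¬(3*pos ≤ -9)))))) ∧ (2*pos ≥ g + 2 → (pos = -4 ∧ 7*pos ≥ -5 ∧ ((8*pos ≥ 6 ∧ 2*pos = -14) → (pos ≠ -5 → (¬(3*pos ≤ -9)))) ∧ ((¬(8*pos ≥ 6 ∧ 2*pos = -14)) → (pos ≠ -5 → (¬(3*pos ≤ -9))))))
The weakest precondition is ((¬(2*pos ≥ g + 2)) → (((2*pos ≥ 12 ∧ pos = 11) → (pos ≠ -5 → (¬(3*pos ≤ -9)))) ∧ ((¬(2*pos ≥ 12 ∧ pos = 11)) → (pos ≠ -5 → (¬(3*pos ≤ -9)))))) ∧ (2*pos ≥ g + 2 → (pos = -4 ∧ 7*pos ≥ -5 ∧ ((8*pos ≥ 6 ∧ 2*pos = -14) → (pos ≠ -5 → (¬(3*pos ≤ -9)))) ∧ ((¬(8*pos ≥ 6 ∧ 2*pos = -14)) → (pos ≠ -5 → (¬(3*pos ≤ -9)))))).
Check whether ((¬(2*pos ≥ 3)) → (((2*pos ≥ 12 ∧ pos = 11) → (pos ≠ -5 → (¬(3*pos ≤ -9)))) ∧ ((¬(2*pos ≥ 12 ∧ pos = 11)) → (pos ≠ -5 → (¬(3*pos ≤ -9)))))) ∧ (2*pos ≥ 3 → (pos = -4 ∧ 7*pos ≥ -5 ∧ ((8*pos ≥ 6 ∧ 2*pos = -14) → (pos ≠ -5 → (¬(3*pos ≤ -9)))) ∧ ((¬(8*pos ≥ 6 ∧ 2*pos = -14)) → (pos ≠ -5 → (¬(3*pos ≤ -9)))))) ∧ g = -4 implies it.
Countermodel: at the initial state g = -4, pos = 0, the precondition holds but the weakest precondition fails.
Answer: invalid


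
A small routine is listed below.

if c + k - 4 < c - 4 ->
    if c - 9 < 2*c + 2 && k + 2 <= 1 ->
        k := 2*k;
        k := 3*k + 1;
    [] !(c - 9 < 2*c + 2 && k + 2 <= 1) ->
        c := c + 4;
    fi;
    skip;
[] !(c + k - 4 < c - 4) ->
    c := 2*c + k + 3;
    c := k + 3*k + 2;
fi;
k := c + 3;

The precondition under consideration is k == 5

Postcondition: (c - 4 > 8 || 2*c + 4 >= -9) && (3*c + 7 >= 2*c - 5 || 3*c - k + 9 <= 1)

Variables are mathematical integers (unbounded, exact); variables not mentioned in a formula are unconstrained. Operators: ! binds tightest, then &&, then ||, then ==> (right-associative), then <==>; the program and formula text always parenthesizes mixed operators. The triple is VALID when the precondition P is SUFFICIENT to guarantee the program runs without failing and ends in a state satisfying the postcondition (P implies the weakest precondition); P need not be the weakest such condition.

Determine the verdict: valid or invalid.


Working backward. After the program, the postcondition (c - 4 > 8 || 2*c + 4 >= -9) && (3*c + 7 >= 2*c - 5 || 3*c - k + 9 <= 1) must hold; in canonical form it is (c > 12 || 2*c >= -13) && (c >= -12 || 3*c <= k - 8).
Before k := c + 3: (c > 12 || 2*c >= -13) && (c >= -12 || 2*c <= -5)
Then branch requires ((c > -11 && k <= -1) ==> ((c > 12 || 2*c >= -13) && (c >= -12 || 2*c <= -5))) && ((!(c > -11 && k <= -1)) ==> ((c > 8 || 2*c >= -21) && (c >= -16 || 2*c <= -13))); else branch requires (4*k > 10 || 8*k >= -17) && (4*k >= -14 || 8*k <= -9).
Before the if: (k < 0 ==> (((c > -11 && k <= -1) ==> ((c > 12 || 2*c >= -13) && (c >= -12 || 2*c <= -5))) && ((!(c > -11 && k <= -1)) ==> ((c > 8 || 2*c >= -21) && (c >= -16 || 2*c <= -13))))) && ((!(k < 0)) ==> ((4*k > 10 || 8*k >= -17) && (4*k >= -14 || 8*k <= -9)))
The weakest precondition is (k < 0 ==> (((c > -11 && k <= -1) ==> ((c > 12 || 2*c >= -13) && (c >= -12 || 2*c <= -5))) && ((!(c > -11 && k <= -1)) ==> ((c > 8 || 2*c >= -21) && (c >= -16 || 2*c <= -13))))) && ((!(k < 0)) ==> ((4*k > 10 || 8*k >= -17) && (4*k >= -14 || 8*k <= -9))).
Check whether k == 5 implies it.
Every state satisfying the precondition satisfies the weakest precondition: the implication holds.
Answer: valid


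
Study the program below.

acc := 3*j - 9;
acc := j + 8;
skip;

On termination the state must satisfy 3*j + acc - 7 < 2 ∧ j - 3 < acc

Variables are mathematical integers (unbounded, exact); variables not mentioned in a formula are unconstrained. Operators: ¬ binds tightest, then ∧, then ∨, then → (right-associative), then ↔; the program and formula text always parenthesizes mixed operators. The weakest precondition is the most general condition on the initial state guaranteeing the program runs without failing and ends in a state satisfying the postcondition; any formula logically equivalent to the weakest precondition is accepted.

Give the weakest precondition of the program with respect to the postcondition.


Working backward. After the program, the postcondition 3*j + acc - 7 < 2 ∧ j - 3 < acc must hold; in canonical form it is acc + 3*j < 9 ∧ j < acc + 3.
Before skip: acc + 3*j < 9 ∧ j < acc + 3
Before acc := j + 8: 4*j < 1
Before acc := 3*j - 9: 4*j < 1
Answer: WP = 4*j < 1


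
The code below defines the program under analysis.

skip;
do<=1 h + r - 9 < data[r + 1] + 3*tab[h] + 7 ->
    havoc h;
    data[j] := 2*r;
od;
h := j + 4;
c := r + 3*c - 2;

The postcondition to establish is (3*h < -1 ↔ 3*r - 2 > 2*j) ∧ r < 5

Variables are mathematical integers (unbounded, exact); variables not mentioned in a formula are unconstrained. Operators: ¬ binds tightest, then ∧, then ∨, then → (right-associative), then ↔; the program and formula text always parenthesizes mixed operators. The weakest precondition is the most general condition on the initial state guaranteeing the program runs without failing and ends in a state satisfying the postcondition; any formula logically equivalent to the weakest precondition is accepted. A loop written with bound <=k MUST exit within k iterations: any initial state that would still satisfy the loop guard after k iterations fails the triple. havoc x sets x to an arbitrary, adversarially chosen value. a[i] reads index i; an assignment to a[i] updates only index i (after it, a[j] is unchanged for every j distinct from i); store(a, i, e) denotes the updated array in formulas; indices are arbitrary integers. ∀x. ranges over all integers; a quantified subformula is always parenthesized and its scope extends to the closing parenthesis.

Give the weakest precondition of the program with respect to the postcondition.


Working backward. After the program, the postcondition (3*h < -1 ↔ 3*r - 2 > 2*j) ∧ r < 5 must hold; in canonical form it is (3*h < -1 ↔ 3*r > 2*j + 2) ∧ r < 5.
Before c := r + 3*c - 2: (3*h < -1 ↔ 3*r > 2*j + 2) ∧ r < 5
Before h := j + 4: (3*j < -13 ↔ 3*r > 2*j + 2) ∧ r < 5
Before the loop (bound <=1), unroll the exhaustion recursion (WP_0 = exit-now case; WP_j = one more guarded iteration, up to j = 1):
  WP_0: (¬(h + r < data[r + 1] + 3*tab[h] + 16)) ∧ (3*j < -13 ↔ 3*r > 2*j + 2) ∧ r < 5
  WP_1: (h + r < data[r + 1] + 3*tab[h] + 16 → (∀h_1. ((¬(h_1 + r < 3*tab[h_1] + store(data, j, 2*r)[r + 1] + 16)) ∧ (3*j < -13 ↔ 3*r > 2*j + 2) ∧ r < 5))) ∧ ((¬(h + r < data[r + 1] + 3*tab[h] + 16)) → ((3*j < -13 ↔ 3*r > 2*j + 2) ∧ r < 5))
So before the loop: (h + r < data[r + 1] + 3*tab[h] + 16 → (∀h_1. ((¬(h_1 + r < 3*tab[h_1] + store(data, j, 2*r)[r + 1] + 16)) ∧ (3*j < -13 ↔ 3*r > 2*j + 2) ∧ r < 5))) ∧ ((¬(h + r < data[r + 1] + 3*tab[h] + 16)) → ((3*j < -13 ↔ 3*r > 2*j + 2) ∧ r < 5))
Before skip: (h + r < data[r + 1] + 3*tab[h] + 16 → (∀h_1. ((¬(h_1 + r < 3*tab[h_1] + store(data, j, 2*r)[r + 1] + 16)) ∧ (3*j < -13 ↔ 3*r > 2*j + 2) ∧ r < 5))) ∧ ((¬(h + r < data[r + 1] + 3*tab[h] + 16)) → ((3*j < -13 ↔ 3*r > 2*j + 2) ∧ r < 5))
Answer: WP = (h + r < data[r + 1] + 3*tab[h] + 16 → (∀h_1. ((¬(h_1 + r < 3*tab[h_1] + store(data, j, 2*r)[r + 1] + 16)) ∧ (3*j < -13 ↔ 3*r > 2*j + 2) ∧ r < 5))) ∧ ((¬(h + r < data[r + 1] + 3*tab[h] + 16)) → ((3*j < -13 ↔ 3*r > 2*j + 2) ∧ r < 5))


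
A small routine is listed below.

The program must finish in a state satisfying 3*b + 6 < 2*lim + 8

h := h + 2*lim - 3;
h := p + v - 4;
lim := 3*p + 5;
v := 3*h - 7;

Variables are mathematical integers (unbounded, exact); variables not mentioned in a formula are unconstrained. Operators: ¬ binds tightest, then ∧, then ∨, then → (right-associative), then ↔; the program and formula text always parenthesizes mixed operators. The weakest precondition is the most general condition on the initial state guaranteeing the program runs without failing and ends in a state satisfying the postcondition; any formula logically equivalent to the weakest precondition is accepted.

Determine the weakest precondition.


Working backward. After the program, the postcondition 3*b + 6 < 2*lim + 8 must hold; in canonical form it is 3*b < 2*lim + 2.
Before v := 3*h - 7: 3*b < 2*lim + 2
Before lim := 3*p + 5: 3*b < 6*p + 12
Before h := p + v - 4: 3*b < 6*p + 12
Before h := h + 2*lim - 3: 3*b < 6*p + 12
Answer: WP = 3*b < 6*p + 12


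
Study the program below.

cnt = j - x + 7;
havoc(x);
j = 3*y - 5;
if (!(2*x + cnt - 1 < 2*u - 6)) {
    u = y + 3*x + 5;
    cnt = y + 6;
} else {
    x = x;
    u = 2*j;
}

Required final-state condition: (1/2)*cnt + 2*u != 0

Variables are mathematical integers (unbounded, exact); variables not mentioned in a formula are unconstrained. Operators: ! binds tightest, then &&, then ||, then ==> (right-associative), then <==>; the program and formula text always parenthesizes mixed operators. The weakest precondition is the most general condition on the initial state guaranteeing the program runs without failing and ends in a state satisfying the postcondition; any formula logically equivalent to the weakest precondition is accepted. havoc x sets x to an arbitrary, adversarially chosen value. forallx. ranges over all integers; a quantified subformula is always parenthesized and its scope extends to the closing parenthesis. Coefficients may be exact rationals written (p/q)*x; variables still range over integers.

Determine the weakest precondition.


Working backward. After the program, (1/2)*cnt + 2*u != 0 must hold.
Then branch requires 6*x + (5/2)*y != -13; else branch requires (1/2)*cnt + 4*j != 0.
Before the if: ((!(cnt + 2*x < 2*u - 5)) ==> 6*x + (5/2)*y != -13) && (cnt + 2*x < 2*u - 5 ==> (1/2)*cnt + 4*j != 0)
Before j := 3*y - 5: ((!(cnt + 2*x < 2*u - 5)) ==> 6*x + (5/2)*y != -13) && (cnt + 2*x < 2*u - 5 ==> (1/2)*cnt + 12*y != 20)
Before havoc x: forall x_1. (((!(cnt + 2*x_1 < 2*u - 5)) ==> 6*x_1 + (5/2)*y != -13) && (cnt + 2*x_1 < 2*u - 5 ==> (1/2)*cnt + 12*y != 20))
Before cnt := j - x + 7: forall x_1. (((!(j + 2*x_1 < 2*u + x - 12)) ==> 6*x_1 + (5/2)*y != -13) && (j + 2*x_1 < 2*u + x - 12 ==> (1/2)*j + 12*y != (1/2)*x + 33/2))
Answer: WP = forall x_1. (((!(j + 2*x_1 < 2*u + x - 12)) ==> 6*x_1 + (5/2)*y != -13) && (j + 2*x_1 < 2*u + x - 12 ==> (1/2)*j + 12*y != (1/2)*x + 33/2))


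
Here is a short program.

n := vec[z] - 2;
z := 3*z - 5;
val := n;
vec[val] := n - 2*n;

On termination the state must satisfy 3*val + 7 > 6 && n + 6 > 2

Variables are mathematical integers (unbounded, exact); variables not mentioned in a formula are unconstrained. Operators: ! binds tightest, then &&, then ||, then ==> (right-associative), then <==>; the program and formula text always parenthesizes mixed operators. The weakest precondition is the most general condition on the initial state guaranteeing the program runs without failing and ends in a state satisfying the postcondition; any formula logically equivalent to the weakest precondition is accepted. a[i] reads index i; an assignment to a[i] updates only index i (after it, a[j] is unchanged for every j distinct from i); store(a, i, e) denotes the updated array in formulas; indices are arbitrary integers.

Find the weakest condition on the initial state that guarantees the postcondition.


Working backward. After the program, the postcondition 3*val + 7 > 6 && n + 6 > 2 must hold; in canonical form it is 3*val > -1 && n > -4.
Before vec[val] := n - 2*n: 3*val > -1 && n > -4
Before val := n: 3*n > -1 && n > -4
Before z := 3*z - 5: 3*n > -1 && n > -4
Before n := vec[z] - 2: 3*vec[z] > 5 && vec[z] > -2
Answer: WP = 3*vec[z] > 5 && vec[z] > -2


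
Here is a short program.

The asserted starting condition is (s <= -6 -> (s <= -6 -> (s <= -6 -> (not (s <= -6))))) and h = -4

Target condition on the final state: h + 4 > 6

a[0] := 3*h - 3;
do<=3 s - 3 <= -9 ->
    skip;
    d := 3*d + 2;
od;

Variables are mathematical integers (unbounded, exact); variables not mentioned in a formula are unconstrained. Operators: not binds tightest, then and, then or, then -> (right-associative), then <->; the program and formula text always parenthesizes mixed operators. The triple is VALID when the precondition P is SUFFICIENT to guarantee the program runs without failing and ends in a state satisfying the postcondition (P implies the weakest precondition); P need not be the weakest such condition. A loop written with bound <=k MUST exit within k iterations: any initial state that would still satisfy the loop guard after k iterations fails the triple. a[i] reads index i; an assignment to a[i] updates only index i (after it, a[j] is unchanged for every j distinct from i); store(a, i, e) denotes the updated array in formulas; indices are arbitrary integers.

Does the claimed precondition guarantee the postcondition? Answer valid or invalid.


Working backward. After the program, the postcondition h + 4 > 6 must hold; in canonical form it is h > 2.
Before the loop (bound <=3), unroll the exhaustion recursion (WP_0 = exit-now case; WP_j = one more guarded iteration, up to j = 3):
  WP_0: (not (s <= -6)) and h > 2
  WP_1: (s <= -6 -> ((not (s <= -6)) and h > 2)) and ((not (s <= -6)) -> h > 2)
  WP_2: (s <= -6 -> ((s <= -6 -> ((not (s <= -6)) and h > 2)) and ((not (s <= -6)) -> h > 2))) and ((not (s <= -6)) -> h > 2)
  WP_3: (s <= -6 -> ((s <= -6 -> ((s <= -6 -> ((not (s <= -6)) and h > 2)) and ((not (s <= -6)) -> h > 2))) and ((not (s <= -6)) -> h > 2))) and ((not (s <= -6)) -> h > 2)
So before the loop: (s <= -6 -> ((s <= -6 -> ((s <= -6 -> ((not (s <= -6)) and h > 2)) and ((not (s <= -6)) -> h > 2))) and ((not (s <= -6)) -> h > 2))) and ((not (s <= -6)) -> h > 2)
Before a[0] := 3*h - 3: (s <= -6 -> ((s <= -6 -> ((s <= -6 -> ((not (s <= -6)) and h > 2)) and ((not (s <= -6)) -> h > 2))) and ((not (s <= -6)) -> h > 2))) and ((not (s <= -6)) -> h > 2)
The weakest precondition is (s <= -6 -> ((s <= -6 -> ((s <= -6 -> ((not (s <= -6)) and h > 2)) and ((not (s <= -6)) -> h > 2))) and ((not (s <= -6)) -> h > 2))) and ((not (s <= -6)) -> h > 2).
Check whether (s <= -6 -> (s <= -6 -> (s <= -6 -> (not (s <= -6))))) and h = -4 implies it.
Countermodel: at the initial state h = -4, s = -5, the precondition holds but the weakest precondition fails.
Answer: invalid


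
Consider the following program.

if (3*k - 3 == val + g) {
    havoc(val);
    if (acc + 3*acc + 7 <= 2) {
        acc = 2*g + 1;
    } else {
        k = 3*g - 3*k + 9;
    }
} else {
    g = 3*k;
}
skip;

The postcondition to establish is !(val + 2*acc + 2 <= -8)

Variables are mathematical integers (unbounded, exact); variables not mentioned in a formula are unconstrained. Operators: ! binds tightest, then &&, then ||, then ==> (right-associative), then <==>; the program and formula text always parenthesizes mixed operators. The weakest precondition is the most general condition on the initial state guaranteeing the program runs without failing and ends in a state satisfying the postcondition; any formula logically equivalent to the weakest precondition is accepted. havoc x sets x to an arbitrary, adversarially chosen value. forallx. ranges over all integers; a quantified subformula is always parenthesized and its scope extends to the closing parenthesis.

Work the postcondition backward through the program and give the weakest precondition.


Working backward. After the program, the postcondition !(val + 2*acc + 2 <= -8) must hold; in canonical form it is !(2*acc + val <= -10).
Before skip: !(2*acc + val <= -10)
Then branch requires forall val_1. ((4*acc <= -5 ==> (!(4*g + val_1 <= -12))) && ((!(4*acc <= -5)) ==> (!(2*acc + val_1 <= -10)))); else branch requires !(2*acc + val <= -10).
Before the if: (3*k == g + val + 3 ==> (forall val_1. ((4*acc <= -5 ==> (!(4*g + val_1 <= -12))) && ((!(4*acc <= -5)) ==> (!(2*acc + val_1 <= -10)))))) && ((!(3*k == g + val + 3)) ==> (!(2*acc + val <= -10)))
Answer: WP = (3*k == g + val + 3 ==> (forall val_1. ((4*acc <= -5 ==> (!(4*g + val_1 <= -12))) && ((!(4*acc <= -5)) ==> (!(2*acc + val_1 <= -10)))))) && ((!(3*k == g + val + 3)) ==> (!(2*acc + val <= -10)))


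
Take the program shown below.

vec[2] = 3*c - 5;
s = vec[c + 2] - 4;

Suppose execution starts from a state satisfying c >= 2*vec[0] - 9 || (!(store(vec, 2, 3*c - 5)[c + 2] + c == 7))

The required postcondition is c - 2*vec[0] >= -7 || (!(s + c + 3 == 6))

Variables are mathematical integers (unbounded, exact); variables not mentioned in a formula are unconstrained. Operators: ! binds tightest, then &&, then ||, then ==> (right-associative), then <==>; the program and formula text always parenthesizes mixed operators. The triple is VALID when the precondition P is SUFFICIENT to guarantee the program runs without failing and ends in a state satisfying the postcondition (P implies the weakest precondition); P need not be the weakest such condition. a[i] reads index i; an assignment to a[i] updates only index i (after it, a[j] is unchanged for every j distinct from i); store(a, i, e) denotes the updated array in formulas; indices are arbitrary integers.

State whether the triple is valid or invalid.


Working backward. After the program, the postcondition c - 2*vec[0] >= -7 || (!(s + c + 3 == 6)) must hold; in canonical form it is c >= 2*vec[0] - 7 || (!(c + s == 3)).
Before s := vec[c + 2] - 4: c >= 2*vec[0] - 7 || (!(vec[c + 2] + c == 7))
Before vec[2] := 3*c - 5: c >= 2*vec[0] - 7 || (!(store(vec, 2, 3*c - 5)[c + 2] + c == 7))
The weakest precondition is c >= 2*vec[0] - 7 || (!(store(vec, 2, 3*c - 5)[c + 2] + c == 7)).
Check whether c >= 2*vec[0] - 9 || (!(store(vec, 2, 3*c - 5)[c + 2] + c == 7)) implies it.
Countermodel: at the initial state c = -1, vec = {[0] = 4, [1] = 8, [2] = 3, elsewhere 3}, the precondition holds but the weakest precondition fails.
Answer: invalid


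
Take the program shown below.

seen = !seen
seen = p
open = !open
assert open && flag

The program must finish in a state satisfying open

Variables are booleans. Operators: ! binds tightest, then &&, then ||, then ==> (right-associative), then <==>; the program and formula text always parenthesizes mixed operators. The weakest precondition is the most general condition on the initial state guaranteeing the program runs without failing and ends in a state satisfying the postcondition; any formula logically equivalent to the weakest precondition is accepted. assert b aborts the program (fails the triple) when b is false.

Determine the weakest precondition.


Working backward. After the program, open must hold.
Before assert open && flag: open && flag
Before open := !open: (!open) && flag
Before seen := p: (!open) && flag
Before seen := !seen: (!open) && flag
Answer: WP = (!open) && flag


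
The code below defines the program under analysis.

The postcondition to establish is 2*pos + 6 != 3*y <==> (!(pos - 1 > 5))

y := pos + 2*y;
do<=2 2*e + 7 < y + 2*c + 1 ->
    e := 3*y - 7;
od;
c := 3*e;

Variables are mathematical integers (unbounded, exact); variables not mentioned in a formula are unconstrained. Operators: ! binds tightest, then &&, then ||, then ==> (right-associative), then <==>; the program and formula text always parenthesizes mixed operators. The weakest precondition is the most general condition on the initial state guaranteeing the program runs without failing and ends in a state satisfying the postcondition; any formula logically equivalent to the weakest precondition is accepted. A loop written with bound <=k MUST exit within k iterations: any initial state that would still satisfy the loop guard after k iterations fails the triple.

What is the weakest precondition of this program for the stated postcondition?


Working backward. After the program, the postcondition 2*pos + 6 != 3*y <==> (!(pos - 1 > 5)) must hold; in canonical form it is 2*pos != 3*y - 6 <==> (!(pos > 6)).
Before c := 3*e: 2*pos != 3*y - 6 <==> (!(pos > 6))
Before the loop (bound <=2), unroll the exhaustion recursion (WP_0 = exit-now case; WP_j = one more guarded iteration, up to j = 2):
  WP_0: (!(2*e < 2*c + y - 6)) && (2*pos != 3*y - 6 <==> (!(pos > 6)))
  WP_1: (2*e < 2*c + y - 6 ==> ((!(5*y < 2*c + 8)) && (2*pos != 3*y - 6 <==> (!(pos > 6))))) && ((!(2*e < 2*c + y - 6)) ==> (2*pos != 3*y - 6 <==> (!(pos > 6))))
  WP_2: (2*e < 2*c + y - 6 ==> ((5*y < 2*c + 8 ==> ((!(5*y < 2*c + 8)) && (2*pos != 3*y - 6 <==> (!(pos > 6))))) && ((!(5*y < 2*c + 8)) ==> (2*pos != 3*y - 6 <==> (!(pos > 6)))))) && ((!(2*e < 2*c + y - 6)) ==> (2*pos != 3*y - 6 <==> (!(pos > 6))))
So before the loop: (2*e < 2*c + y - 6 ==> ((5*y < 2*c + 8 ==> ((!(5*y < 2*c + 8)) && (2*pos != 3*y - 6 <==> (!(pos > 6))))) && ((!(5*y < 2*c + 8)) ==> (2*pos != 3*y - 6 <==> (!(pos > 6)))))) && ((!(2*e < 2*c + y - 6)) ==> (2*pos != 3*y - 6 <==> (!(pos > 6))))
Before y := pos + 2*y: (2*e < 2*c + pos + 2*y - 6 ==> ((5*pos + 10*y < 2*c + 8 ==> ((!(5*pos + 10*y < 2*c + 8)) && (pos + 6*y != 6 <==> (!(pos > 6))))) && ((!(5*pos + 10*y < 2*c + 8)) ==> (pos + 6*y != 6 <==> (!(pos > 6)))))) && ((!(2*e < 2*c + pos + 2*y - 6)) ==> (pos + 6*y != 6 <==> (!(pos > 6))))
Answer: WP = (2*e < 2*c + pos + 2*y - 6 ==> ((5*pos + 10*y < 2*c + 8 ==> ((!(5*pos + 10*y < 2*c + 8)) && (pos + 6*y != 6 <==> (!(pos > 6))))) && ((!(5*pos + 10*y < 2*c + 8)) ==> (pos + 6*y != 6 <==> (!(pos > 6)))))) && ((!(2*e < 2*c + pos + 2*y - 6)) ==> (pos + 6*y != 6 <==> (!(pos > 6))))


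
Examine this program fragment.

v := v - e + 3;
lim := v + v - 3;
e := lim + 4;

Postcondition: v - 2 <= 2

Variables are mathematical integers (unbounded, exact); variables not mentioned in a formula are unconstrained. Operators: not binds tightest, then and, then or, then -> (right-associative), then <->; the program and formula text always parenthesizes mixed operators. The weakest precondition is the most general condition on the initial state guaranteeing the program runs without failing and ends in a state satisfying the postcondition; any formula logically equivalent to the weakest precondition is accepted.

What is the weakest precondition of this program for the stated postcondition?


Working backward. After the program, the postcondition v - 2 <= 2 must hold; in canonical form it is v <= 4.
Before e := lim + 4: v <= 4
Before lim := v + v - 3: v <= 4
Before v := v - e + 3: v <= e + 1
Answer: WP = v <= e + 1


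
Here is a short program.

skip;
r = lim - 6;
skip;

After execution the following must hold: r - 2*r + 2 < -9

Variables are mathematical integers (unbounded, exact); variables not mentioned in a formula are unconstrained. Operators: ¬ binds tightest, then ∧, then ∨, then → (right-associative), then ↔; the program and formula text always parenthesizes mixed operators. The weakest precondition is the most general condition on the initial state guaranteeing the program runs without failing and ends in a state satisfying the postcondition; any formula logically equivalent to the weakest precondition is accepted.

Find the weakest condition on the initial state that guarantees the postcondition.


Working backward. After the program, the postcondition r - 2*r + 2 < -9 must hold; in canonical form it is r > 11.
Before skip: r > 11
Before r := lim - 6: lim > 17
Before skip: lim > 17
Answer: WP = lim > 17


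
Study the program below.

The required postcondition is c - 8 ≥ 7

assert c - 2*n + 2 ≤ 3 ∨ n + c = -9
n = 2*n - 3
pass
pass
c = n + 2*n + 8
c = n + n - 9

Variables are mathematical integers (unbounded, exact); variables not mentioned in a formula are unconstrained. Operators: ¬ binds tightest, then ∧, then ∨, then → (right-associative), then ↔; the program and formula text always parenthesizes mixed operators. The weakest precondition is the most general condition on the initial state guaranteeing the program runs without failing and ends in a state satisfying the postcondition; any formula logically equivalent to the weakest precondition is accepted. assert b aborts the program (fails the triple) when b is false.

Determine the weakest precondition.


Working backward. After the program, the postcondition c - 8 ≥ 7 must hold; in canonical form it is c ≥ 15.
Before c := n + n - 9: 2*n ≥ 24
Before c := n + 2*n + 8: 2*n ≥ 24
Before skip: 2*n ≥ 24
Before skip: 2*n ≥ 24
Before n := 2*n - 3: 4*n ≥ 30
Before assert c - 2*n + 2 ≤ 3 ∨ n + c = -9: (c ≤ 2*n + 1 ∨ c + n = -9) ∧ 4*n ≥ 30
Answer: WP = (c ≤ 2*n + 1 ∨ c + n = -9) ∧ 4*n ≥ 30


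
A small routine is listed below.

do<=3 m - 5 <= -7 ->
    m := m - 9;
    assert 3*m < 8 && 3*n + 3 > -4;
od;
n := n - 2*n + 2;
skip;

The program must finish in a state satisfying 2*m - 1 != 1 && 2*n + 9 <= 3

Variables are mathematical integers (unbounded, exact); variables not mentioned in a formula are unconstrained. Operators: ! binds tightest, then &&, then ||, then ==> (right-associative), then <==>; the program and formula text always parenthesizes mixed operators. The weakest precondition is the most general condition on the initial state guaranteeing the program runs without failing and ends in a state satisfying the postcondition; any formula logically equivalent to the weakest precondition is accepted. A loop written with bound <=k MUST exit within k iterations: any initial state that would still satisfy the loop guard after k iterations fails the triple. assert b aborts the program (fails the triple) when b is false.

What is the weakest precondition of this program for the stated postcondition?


Working backward. After the program, the postcondition 2*m - 1 != 1 && 2*n + 9 <= 3 must hold; in canonical form it is 2*m != 2 && 2*n <= -6.
Before skip: 2*m != 2 && 2*n <= -6
Before n := n - 2*n + 2: 2*m != 2 && 2*n >= 10
Before the loop (bound <=3), unroll the exhaustion recursion (WP_0 = exit-now case; WP_j = one more guarded iteration, up to j = 3):
  WP_0: (!(m <= -2)) && 2*m != 2 && 2*n >= 10
  WP_1: (m <= -2 ==> (3*m < 35 && 3*n > -7 && (!(m <= 7)) && 2*m != 20 && 2*n >= 10)) && ((!(m <= -2)) ==> (2*m != 2 && 2*n >= 10))
  WP_2: (m <= -2 ==> (3*m < 35 && 3*n > -7 && (m <= 7 ==> (3*m < 62 && 3*n > -7 && (!(m <= 16)) && 2*m != 38 && 2*n >= 10)) && ((!(m <= 7)) ==> (2*m != 20 && 2*n >= 10)))) && ((!(m <= -2)) ==> (2*m != 2 && 2*n >= 10))
  WP_3: (m <= -2 ==> (3*m < 35 && 3*n > -7 && (m <= 7 ==> (3*m < 62 && 3*n > -7 && (m <= 16 ==> (3*m < 89 && 3*n > -7 && (!(m <= 25)) && 2*m != 56 && 2*n >= 10)) && ((!(m <= 16)) ==> (2*m != 38 && 2*n >= 10)))) && ((!(m <= 7)) ==> (2*m != 20 && 2*n >= 10)))) && ((!(m <= -2)) ==> (2*m != 2 && 2*n >= 10))
So before the loop: (m <= -2 ==> (3*m < 35 && 3*n > -7 && (m <= 7 ==> (3*m < 62 && 3*n > -7 && (m <= 16 ==> (3*m < 89 && 3*n > -7 && (!(m <= 25)) && 2*m != 56 && 2*n >= 10)) && ((!(m <= 16)) ==> (2*m != 38 && 2*n >= 10)))) && ((!(m <= 7)) ==> (2*m != 20 && 2*n >= 10)))) && ((!(m <= -2)) ==> (2*m != 2 && 2*n >= 10))
Answer: WP = (m <= -2 ==> (3*m < 35 && 3*n > -7 && (m <= 7 ==> (3*m < 62 && 3*n > -7 && (m <= 16 ==> (3*m < 89 && 3*n > -7 && (!(m <= 25)) && 2*m != 56 && 2*n >= 10)) && ((!(m <= 16)) ==> (2*m != 38 && 2*n >= 10)))) && ((!(m <= 7)) ==> (2*m != 20 && 2*n >= 10)))) && ((!(m <= -2)) ==> (2*m != 2 && 2*n >= 10))
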